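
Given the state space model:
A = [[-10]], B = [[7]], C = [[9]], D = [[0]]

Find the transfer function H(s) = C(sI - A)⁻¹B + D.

(sI - A)⁻¹ = 1/(s + 10). H(s) = 9 × 7/(s + 10) + 0 = 63/(s + 10).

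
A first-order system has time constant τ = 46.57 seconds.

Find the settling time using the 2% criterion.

For first-order system, 2% settling time ≈ 4τ = 4 × 46.57 = 186.28 s.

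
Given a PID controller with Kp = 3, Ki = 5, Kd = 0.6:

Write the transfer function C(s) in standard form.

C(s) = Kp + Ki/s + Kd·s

Substituting values: C(s) = 3 + 5/s + 0.6s = (0.6s² + 3s + 5)/s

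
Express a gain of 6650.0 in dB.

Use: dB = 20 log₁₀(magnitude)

dB = 20 log₁₀(6650.0) = 76.5 dB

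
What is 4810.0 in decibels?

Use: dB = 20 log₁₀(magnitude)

dB = 20 log₁₀(4810.0) = 73.6 dB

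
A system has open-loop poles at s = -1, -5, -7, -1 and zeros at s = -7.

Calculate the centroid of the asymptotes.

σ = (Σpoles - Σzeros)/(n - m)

σ = (Σpoles - Σzeros)/(n - m) = (-14 - (-7))/(4 - 1) = -7/3 = -2.33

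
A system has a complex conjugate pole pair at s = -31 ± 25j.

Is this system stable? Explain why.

Real part of poles is -31 (< 0, left half-plane). Stable.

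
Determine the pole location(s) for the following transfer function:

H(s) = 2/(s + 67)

Pole is where denominator = 0: s + 67 = 0, so s = -67.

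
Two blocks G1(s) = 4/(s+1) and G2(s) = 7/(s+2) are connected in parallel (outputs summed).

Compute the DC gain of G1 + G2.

Parallel: G_eq = G1 + G2. DC gain = G1(0) + G2(0) = 4/1 + 7/2 = 4 + 3.5 = 7.5.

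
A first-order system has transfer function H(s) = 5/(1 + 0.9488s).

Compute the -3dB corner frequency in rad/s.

Corner frequency = 1/τ = 1/0.9488 = 1.054 rad/s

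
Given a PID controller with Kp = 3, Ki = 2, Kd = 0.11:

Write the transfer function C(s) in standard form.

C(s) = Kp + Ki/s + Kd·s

Substituting values: C(s) = 3 + 2/s + 0.11s = (0.11s² + 3s + 2)/s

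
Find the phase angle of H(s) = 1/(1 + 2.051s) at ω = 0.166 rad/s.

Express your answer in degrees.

Phase = -arctan(ωτ) = -arctan(0.166 × 2.051) = -18.8°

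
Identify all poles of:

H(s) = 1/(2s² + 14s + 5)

Discriminant = 14² - 4×2×5 = 196 - 40 = 156 > 0, so two distinct real poles. Using quadratic formula: s = (-14 ± √156)/(2×2) = (-14 ± √156)/4, with √156 ≈ 12.4900. s₁ ≈ -0.3775, s₂ ≈ -6.6225. Poles: s₁ = -0.3775, s₂ = -6.6225.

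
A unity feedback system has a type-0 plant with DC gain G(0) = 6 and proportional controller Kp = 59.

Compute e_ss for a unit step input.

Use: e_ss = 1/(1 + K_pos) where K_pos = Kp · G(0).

K_pos = Kp · G(0) = 59 × 6 = 354. e_ss = 1/(1 + 354) = 0.0028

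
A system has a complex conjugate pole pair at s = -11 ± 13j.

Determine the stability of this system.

Real part of poles is -11 (< 0, left half-plane). Stable.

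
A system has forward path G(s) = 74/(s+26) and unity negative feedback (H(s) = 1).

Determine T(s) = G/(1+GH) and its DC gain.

T(s) = G/(1+GH) = [74/(s+26)] / [1 + 74/(s+26)] = 74/(s+26+74) = 74/(s+100). DC gain = 74/100 = 0.74.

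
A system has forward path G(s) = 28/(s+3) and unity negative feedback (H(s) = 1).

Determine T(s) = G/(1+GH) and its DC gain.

T(s) = G/(1+GH) = [28/(s+3)] / [1 + 28/(s+3)] = 28/(s+3+28) = 28/(s+31). DC gain = 28/31 = 0.9032.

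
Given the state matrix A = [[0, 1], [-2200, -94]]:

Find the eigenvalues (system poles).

det(A - λI) = λ² - (-94)λ + 2200 = (λ - (-50))(λ - (-44)). Eigenvalues: -50, -44.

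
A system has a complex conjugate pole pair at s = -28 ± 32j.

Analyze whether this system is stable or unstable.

Real part of poles is -28 (< 0, left half-plane). Stable.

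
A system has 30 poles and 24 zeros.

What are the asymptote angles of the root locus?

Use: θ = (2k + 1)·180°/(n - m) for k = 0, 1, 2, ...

n - m = 30 - 24 = 6. Angles: θk = (2k + 1)·180°/6 = 30°, 90°, 150°, 210°, 270°, 330°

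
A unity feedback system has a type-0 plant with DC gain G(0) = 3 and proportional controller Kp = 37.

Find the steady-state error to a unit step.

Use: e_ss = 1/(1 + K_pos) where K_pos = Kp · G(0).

K_pos = Kp · G(0) = 37 × 3 = 111. e_ss = 1/(1 + 111) = 0.0089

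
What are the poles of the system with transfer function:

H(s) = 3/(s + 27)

Pole is where denominator = 0: s + 27 = 0, so s = -27.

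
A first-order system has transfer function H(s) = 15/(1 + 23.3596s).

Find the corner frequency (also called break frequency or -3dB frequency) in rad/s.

Corner frequency = 1/τ = 1/23.3596 = 0.043 rad/s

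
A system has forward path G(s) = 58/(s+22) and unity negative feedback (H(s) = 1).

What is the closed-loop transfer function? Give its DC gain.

T(s) = G/(1+GH) = [58/(s+22)] / [1 + 58/(s+22)] = 58/(s+22+58) = 58/(s+80). DC gain = 58/80 = 0.725.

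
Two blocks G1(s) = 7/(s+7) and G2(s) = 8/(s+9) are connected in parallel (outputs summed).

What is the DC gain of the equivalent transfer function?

Parallel: G_eq = G1 + G2. DC gain = G1(0) + G2(0) = 7/7 + 8/9 = 1 + 0.8889 = 1.8889.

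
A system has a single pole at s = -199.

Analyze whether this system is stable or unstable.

Pole at s = -199 is in the left half-plane. Stable.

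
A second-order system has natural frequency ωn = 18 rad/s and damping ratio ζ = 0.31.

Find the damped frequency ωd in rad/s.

ωd = ωn√(1 - ζ²) = 18√(1 - 0.31²) = 17.11 rad/s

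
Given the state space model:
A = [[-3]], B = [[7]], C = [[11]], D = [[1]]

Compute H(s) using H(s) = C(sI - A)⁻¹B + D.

(sI - A)⁻¹ = 1/(s + 3). H(s) = 11×7/(s + 3) + 1 = (s + 80)/(s + 3).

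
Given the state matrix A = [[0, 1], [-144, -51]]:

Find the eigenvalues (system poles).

det(A - λI) = λ² - (-51)λ + 144 = (λ - (-48))(λ - (-3)). Eigenvalues: -48, -3.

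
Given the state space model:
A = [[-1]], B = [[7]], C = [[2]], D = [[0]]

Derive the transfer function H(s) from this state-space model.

(sI - A)⁻¹ = 1/(s + 1). H(s) = 2 × 7/(s + 1) + 0 = 14/(s + 1).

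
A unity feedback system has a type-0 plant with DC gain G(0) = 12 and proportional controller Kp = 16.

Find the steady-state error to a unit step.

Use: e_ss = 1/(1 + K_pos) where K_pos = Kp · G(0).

K_pos = Kp · G(0) = 16 × 12 = 192. e_ss = 1/(1 + 192) = 0.0052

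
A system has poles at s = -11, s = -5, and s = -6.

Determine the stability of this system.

All poles are in the left half-plane. System is stable.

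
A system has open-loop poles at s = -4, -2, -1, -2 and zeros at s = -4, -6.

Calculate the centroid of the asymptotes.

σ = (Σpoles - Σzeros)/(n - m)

σ = (Σpoles - Σzeros)/(n - m) = (-9 - (-10))/(4 - 2) = 1/2 = 0.5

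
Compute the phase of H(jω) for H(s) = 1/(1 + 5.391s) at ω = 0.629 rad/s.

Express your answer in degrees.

Phase = -arctan(ωτ) = -arctan(0.629 × 5.391) = -73.6°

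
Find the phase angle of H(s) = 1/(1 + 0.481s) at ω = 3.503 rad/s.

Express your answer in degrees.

Phase = -arctan(ωτ) = -arctan(3.503 × 0.481) = -59.3°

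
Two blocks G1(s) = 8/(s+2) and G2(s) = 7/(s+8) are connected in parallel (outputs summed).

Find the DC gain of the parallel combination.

Parallel: G_eq = G1 + G2. DC gain = G1(0) + G2(0) = 8/2 + 7/8 = 4 + 0.875 = 4.875.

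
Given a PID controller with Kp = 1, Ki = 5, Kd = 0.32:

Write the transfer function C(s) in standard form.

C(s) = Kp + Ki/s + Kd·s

Substituting values: C(s) = 1 + 5/s + 0.32s = (0.32s² + s + 5)/s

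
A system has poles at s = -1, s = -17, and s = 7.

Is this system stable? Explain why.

Pole(s) at s = 7 are not in the left half-plane. System is unstable.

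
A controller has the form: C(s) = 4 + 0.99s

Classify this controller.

This is a Proportional-Derivative (PD) controller.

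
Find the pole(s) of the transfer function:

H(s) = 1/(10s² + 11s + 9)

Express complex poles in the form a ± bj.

Discriminant = 11² - 4×10×9 = 121 - 360 = -239 < 0, so the poles are a complex conjugate pair s = (-11 ± j√239)/(2×10). Real part = -11/(2×10) = -11/20 = -0.55; imaginary part = ±√239/(2×10) ≈ 0.7730. Poles: s = -0.55 ± 0.7730j.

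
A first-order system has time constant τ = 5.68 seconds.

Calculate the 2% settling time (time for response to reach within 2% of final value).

For first-order system, 2% settling time ≈ 4τ = 4 × 5.68 = 22.72 s.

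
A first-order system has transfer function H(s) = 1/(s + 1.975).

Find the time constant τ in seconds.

For H(s) = 1/(s + 1/τ), the pole is at -1/τ = -1.975, so τ = 1/1.975 = 0.5063 s.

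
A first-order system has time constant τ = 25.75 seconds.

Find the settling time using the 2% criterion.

For first-order system, 2% settling time ≈ 4τ = 4 × 25.75 = 103.0 s.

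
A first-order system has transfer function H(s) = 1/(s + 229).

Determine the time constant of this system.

For H(s) = 1/(s + 1/τ), the pole is at -1/τ = -229, so τ = 1/229 = 0.0044 s.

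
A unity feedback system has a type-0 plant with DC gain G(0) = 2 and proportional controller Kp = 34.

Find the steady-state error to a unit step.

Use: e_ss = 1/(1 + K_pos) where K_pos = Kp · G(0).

K_pos = Kp · G(0) = 34 × 2 = 68. e_ss = 1/(1 + 68) = 0.0145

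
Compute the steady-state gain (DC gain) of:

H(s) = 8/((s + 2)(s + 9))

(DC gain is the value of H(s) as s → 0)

DC gain = H(0) = 8/(2 × 9) = 8/18 = 0.4444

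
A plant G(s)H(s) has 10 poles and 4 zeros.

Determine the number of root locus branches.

Root locus has n branches where n = number of poles = 10.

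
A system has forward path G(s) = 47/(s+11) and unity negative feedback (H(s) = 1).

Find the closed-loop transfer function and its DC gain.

T(s) = G/(1+GH) = [47/(s+11)] / [1 + 47/(s+11)] = 47/(s+11+47) = 47/(s+58). DC gain = 47/58 = 0.8103.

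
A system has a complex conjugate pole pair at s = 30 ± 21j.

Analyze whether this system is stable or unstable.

Real part of poles is 30 (> 0, right half-plane). Unstable.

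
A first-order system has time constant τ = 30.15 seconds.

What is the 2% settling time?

For first-order system, 2% settling time ≈ 4τ = 4 × 30.15 = 120.6 s.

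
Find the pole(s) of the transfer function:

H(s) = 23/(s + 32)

Pole is where denominator = 0: s + 32 = 0, so s = -32.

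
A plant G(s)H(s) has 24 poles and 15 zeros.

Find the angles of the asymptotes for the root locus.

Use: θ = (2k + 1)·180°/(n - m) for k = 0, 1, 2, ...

n - m = 24 - 15 = 9. Angles: θk = (2k + 1)·180°/9 = 20°, 60°, 100°, 140°, 180°, 220°, 260°, 300°, 340°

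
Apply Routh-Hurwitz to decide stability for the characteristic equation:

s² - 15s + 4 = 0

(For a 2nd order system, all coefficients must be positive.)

Coefficients: 1, -15, 4. b=-15 not positive, so system is unstable.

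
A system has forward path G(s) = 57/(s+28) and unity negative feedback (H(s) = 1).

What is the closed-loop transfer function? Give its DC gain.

T(s) = G/(1+GH) = [57/(s+28)] / [1 + 57/(s+28)] = 57/(s+28+57) = 57/(s+85). DC gain = 57/85 = 0.6706.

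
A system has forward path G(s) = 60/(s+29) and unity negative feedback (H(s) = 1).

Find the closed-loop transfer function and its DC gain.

T(s) = G/(1+GH) = [60/(s+29)] / [1 + 60/(s+29)] = 60/(s+29+60) = 60/(s+89). DC gain = 60/89 = 0.6742.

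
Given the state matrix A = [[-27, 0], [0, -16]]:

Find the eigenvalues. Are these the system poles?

For diagonal matrix, eigenvalues are diagonal entries: λ₁ = -27, λ₂ = -16. Eigenvalues of A = system poles.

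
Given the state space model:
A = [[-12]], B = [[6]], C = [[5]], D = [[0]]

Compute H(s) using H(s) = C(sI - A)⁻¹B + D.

(sI - A)⁻¹ = 1/(s + 12). H(s) = 5 × 6/(s + 12) + 0 = 30/(s + 12).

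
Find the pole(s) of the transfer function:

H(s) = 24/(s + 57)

Pole is where denominator = 0: s + 57 = 0, so s = -57.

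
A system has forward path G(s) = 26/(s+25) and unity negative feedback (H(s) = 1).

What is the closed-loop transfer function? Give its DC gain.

T(s) = G/(1+GH) = [26/(s+25)] / [1 + 26/(s+25)] = 26/(s+25+26) = 26/(s+51). DC gain = 26/51 = 0.5098.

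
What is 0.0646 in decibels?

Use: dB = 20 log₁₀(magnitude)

dB = 20 log₁₀(0.0646) = -23.8 dB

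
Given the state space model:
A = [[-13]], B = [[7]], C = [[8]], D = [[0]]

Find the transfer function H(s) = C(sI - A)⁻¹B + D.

(sI - A)⁻¹ = 1/(s + 13). H(s) = 8 × 7/(s + 13) + 0 = 56/(s + 13).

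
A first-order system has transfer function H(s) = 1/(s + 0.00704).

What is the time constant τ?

For H(s) = 1/(s + 1/τ), the pole is at -1/τ = -0.00704, so τ = 1/0.00704 = 142 s.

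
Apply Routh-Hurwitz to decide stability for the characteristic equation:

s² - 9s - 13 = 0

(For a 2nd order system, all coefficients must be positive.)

Coefficients: 1, -9, -13. b=-9, c=-13 not positive, so system is unstable.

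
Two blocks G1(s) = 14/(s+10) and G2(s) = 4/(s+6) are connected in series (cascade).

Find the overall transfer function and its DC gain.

Series: multiply transfer functions. G_eq = 14/(s+10) × 4/(s+6) = 56/((s+10)(s+6)). DC gain = 56/(10×6) = 0.9333.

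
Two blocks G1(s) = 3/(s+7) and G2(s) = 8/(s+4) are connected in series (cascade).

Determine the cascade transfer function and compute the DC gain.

Series: multiply transfer functions. G_eq = 3/(s+7) × 8/(s+4) = 24/((s+7)(s+4)). DC gain = 24/(7×4) = 0.8571.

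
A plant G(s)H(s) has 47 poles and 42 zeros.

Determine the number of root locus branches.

Root locus has n branches where n = number of poles = 47.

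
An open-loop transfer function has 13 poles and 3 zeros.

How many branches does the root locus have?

Root locus has n branches where n = number of poles = 13.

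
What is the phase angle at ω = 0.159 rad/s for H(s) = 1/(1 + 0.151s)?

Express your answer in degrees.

Phase = -arctan(ωτ) = -arctan(0.159 × 0.151) = -1.4°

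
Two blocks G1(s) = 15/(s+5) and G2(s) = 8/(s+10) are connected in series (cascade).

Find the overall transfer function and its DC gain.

Series: multiply transfer functions. G_eq = 15/(s+5) × 8/(s+10) = 120/((s+5)(s+10)). DC gain = 120/(5×10) = 2.4.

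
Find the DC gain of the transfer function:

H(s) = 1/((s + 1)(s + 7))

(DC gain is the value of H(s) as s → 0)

DC gain = H(0) = 1/(1 × 7) = 1/7 = 0.1429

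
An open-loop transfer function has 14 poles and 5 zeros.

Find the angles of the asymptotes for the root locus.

n - m = 14 - 5 = 9. Angles: θk = (2k + 1)·180°/9 = 20°, 60°, 100°, 140°, 180°, 220°, 260°, 300°, 340°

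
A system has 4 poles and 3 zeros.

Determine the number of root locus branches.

Root locus has n branches where n = number of poles = 4.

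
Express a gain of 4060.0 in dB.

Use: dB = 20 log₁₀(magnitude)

dB = 20 log₁₀(4060.0) = 72.2 dB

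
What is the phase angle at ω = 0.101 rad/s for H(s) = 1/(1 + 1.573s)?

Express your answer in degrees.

Phase = -arctan(ωτ) = -arctan(0.101 × 1.573) = -9.0°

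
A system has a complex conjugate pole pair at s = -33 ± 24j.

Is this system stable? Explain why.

Real part of poles is -33 (< 0, left half-plane). Stable.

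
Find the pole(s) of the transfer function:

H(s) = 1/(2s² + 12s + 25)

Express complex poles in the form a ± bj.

Discriminant = 12² - 4×2×25 = 144 - 200 = -56 < 0, so the poles are a complex conjugate pair s = (-12 ± j√56)/(2×2). Real part = -12/(2×2) = -12/4 = -3; imaginary part = ±√56/(2×2) ≈ 1.8708. Poles: s = -3 ± 1.8708j.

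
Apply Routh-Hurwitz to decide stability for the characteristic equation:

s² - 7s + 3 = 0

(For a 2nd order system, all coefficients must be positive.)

Coefficients: 1, -7, 3. b=-7 not positive, so system is unstable.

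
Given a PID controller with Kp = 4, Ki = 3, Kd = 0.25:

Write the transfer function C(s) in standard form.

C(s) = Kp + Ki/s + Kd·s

Substituting values: C(s) = 4 + 3/s + 0.25s = (0.25s² + 4s + 3)/s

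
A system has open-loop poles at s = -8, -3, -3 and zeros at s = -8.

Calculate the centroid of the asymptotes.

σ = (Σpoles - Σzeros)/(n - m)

σ = (Σpoles - Σzeros)/(n - m) = (-14 - (-8))/(3 - 1) = -6/2 = -3.0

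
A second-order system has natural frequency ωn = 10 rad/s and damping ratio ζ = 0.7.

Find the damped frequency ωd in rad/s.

ωd = ωn√(1 - ζ²) = 10√(1 - 0.7²) = 7.14 rad/s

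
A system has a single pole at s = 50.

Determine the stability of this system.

Pole at s = 50 is in the right half-plane. Unstable.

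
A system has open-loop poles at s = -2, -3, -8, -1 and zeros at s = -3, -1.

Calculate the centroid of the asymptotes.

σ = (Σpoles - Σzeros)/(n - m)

σ = (Σpoles - Σzeros)/(n - m) = (-14 - (-4))/(4 - 2) = -10/2 = -5.0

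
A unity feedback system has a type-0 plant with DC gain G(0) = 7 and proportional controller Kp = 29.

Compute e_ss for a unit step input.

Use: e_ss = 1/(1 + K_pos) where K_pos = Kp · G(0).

K_pos = Kp · G(0) = 29 × 7 = 203. e_ss = 1/(1 + 203) = 0.0049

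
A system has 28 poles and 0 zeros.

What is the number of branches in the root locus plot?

Root locus has n branches where n = number of poles = 28.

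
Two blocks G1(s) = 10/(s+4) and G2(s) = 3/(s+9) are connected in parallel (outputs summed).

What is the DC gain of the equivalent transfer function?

Parallel: G_eq = G1 + G2. DC gain = G1(0) + G2(0) = 10/4 + 3/9 = 2.5 + 0.3333 = 2.8333.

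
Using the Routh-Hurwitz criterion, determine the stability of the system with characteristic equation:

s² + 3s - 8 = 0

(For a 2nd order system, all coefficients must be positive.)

Coefficients: 1, 3, -8. c=-8 not positive, so system is unstable.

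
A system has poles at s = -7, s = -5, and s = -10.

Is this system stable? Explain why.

All poles are in the left half-plane. System is stable.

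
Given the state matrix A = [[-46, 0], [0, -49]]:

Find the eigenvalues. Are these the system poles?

For diagonal matrix, eigenvalues are diagonal entries: λ₁ = -46, λ₂ = -49. Eigenvalues of A = system poles.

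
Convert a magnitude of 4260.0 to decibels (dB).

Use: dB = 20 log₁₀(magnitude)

dB = 20 log₁₀(4260.0) = 72.6 dB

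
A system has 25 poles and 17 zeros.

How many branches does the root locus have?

Root locus has n branches where n = number of poles = 25.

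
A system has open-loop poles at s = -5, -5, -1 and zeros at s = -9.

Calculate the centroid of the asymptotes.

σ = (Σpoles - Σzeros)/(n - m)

σ = (Σpoles - Σzeros)/(n - m) = (-11 - (-9))/(3 - 1) = -2/2 = -1.0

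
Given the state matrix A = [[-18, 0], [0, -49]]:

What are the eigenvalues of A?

For diagonal matrix, eigenvalues are diagonal entries: λ₁ = -18, λ₂ = -49.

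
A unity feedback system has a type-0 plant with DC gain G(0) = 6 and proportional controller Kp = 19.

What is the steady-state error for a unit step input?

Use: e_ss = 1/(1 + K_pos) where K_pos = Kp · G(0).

K_pos = Kp · G(0) = 19 × 6 = 114. e_ss = 1/(1 + 114) = 0.0087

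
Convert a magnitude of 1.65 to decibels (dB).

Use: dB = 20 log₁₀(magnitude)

dB = 20 log₁₀(1.65) = 4.3 dB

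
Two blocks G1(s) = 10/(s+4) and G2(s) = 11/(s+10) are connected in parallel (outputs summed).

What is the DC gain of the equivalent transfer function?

Parallel: G_eq = G1 + G2. DC gain = G1(0) + G2(0) = 10/4 + 11/10 = 2.5 + 1.1 = 3.6.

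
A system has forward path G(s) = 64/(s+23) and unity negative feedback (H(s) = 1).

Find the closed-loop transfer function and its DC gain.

T(s) = G/(1+GH) = [64/(s+23)] / [1 + 64/(s+23)] = 64/(s+23+64) = 64/(s+87). DC gain = 64/87 = 0.7356.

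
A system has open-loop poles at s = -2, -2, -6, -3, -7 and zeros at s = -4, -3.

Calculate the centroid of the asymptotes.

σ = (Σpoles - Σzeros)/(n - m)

σ = (Σpoles - Σzeros)/(n - m) = (-20 - (-7))/(5 - 2) = -13/3 = -4.33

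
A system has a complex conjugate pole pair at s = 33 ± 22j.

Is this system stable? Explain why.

Real part of poles is 33 (> 0, right half-plane). Unstable.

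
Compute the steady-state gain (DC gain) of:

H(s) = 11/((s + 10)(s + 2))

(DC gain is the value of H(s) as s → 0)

DC gain = H(0) = 11/(10 × 2) = 11/20 = 0.55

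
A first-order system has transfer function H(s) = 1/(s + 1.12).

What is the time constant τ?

For H(s) = 1/(s + 1/τ), the pole is at -1/τ = -1.12, so τ = 1/1.12 = 0.8929 s.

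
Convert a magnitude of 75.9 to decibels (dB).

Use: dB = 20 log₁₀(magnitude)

dB = 20 log₁₀(75.9) = 37.6 dB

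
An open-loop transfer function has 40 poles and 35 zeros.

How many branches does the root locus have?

Root locus has n branches where n = number of poles = 40.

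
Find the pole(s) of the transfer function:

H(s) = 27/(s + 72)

Pole is where denominator = 0: s + 72 = 0, so s = -72.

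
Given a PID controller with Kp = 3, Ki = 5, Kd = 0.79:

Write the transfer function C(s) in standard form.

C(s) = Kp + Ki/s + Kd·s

Substituting values: C(s) = 3 + 5/s + 0.79s = (0.79s² + 3s + 5)/s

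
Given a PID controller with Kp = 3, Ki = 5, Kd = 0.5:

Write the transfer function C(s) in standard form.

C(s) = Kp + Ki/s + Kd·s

Substituting values: C(s) = 3 + 5/s + 0.5s = (0.5s² + 3s + 5)/s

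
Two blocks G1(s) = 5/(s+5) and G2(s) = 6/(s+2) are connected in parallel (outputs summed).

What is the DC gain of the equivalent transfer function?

Parallel: G_eq = G1 + G2. DC gain = G1(0) + G2(0) = 5/5 + 6/2 = 1 + 3 = 4.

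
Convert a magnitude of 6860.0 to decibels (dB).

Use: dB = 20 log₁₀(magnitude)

dB = 20 log₁₀(6860.0) = 76.7 dB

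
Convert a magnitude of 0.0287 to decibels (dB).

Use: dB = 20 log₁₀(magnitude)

dB = 20 log₁₀(0.0287) = -30.8 dB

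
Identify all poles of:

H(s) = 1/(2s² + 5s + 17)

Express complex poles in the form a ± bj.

Discriminant = 5² - 4×2×17 = 25 - 136 = -111 < 0, so the poles are a complex conjugate pair s = (-5 ± j√111)/(2×2). Real part = -5/(2×2) = -5/4 = -1.25; imaginary part = ±√111/(2×2) ≈ 2.6339. Poles: s = -1.25 ± 2.6339j.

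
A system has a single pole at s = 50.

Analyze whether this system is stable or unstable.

Pole at s = 50 is in the right half-plane. Unstable.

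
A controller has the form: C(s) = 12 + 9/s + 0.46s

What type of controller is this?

This is a Proportional-Integral-Derivative (PID) controller.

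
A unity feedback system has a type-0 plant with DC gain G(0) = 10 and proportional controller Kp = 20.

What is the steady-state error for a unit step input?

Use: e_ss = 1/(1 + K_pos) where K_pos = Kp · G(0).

K_pos = Kp · G(0) = 20 × 10 = 200. e_ss = 1/(1 + 200) = 0.0050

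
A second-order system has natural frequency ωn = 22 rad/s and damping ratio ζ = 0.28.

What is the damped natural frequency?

ωd = ωn√(1 - ζ²) = 22√(1 - 0.28²) = 21.12 rad/s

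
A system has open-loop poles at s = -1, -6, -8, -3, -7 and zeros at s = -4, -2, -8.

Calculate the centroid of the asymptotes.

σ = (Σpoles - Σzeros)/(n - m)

σ = (Σpoles - Σzeros)/(n - m) = (-25 - (-14))/(5 - 3) = -11/2 = -5.5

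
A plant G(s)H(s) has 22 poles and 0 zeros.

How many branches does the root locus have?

Root locus has n branches where n = number of poles = 22.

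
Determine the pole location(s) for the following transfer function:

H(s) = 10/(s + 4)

Pole is where denominator = 0: s + 4 = 0, so s = -4.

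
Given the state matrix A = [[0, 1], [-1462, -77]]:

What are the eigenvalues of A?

det(A - λI) = λ² - (-77)λ + 1462 = (λ - (-43))(λ - (-34)). Eigenvalues: -43, -34.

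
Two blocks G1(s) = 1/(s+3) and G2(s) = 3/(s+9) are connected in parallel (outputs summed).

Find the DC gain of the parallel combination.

Parallel: G_eq = G1 + G2. DC gain = G1(0) + G2(0) = 1/3 + 3/9 = 0.3333 + 0.3333 = 0.6667.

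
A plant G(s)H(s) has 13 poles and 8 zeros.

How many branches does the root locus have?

Root locus has n branches where n = number of poles = 13.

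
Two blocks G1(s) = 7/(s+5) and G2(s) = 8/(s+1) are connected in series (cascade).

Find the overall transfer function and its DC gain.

Series: multiply transfer functions. G_eq = 7/(s+5) × 8/(s+1) = 56/((s+5)(s+1)). DC gain = 56/(5×1) = 11.2.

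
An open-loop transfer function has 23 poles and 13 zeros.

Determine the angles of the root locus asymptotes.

n - m = 23 - 13 = 10. Angles: θk = (2k + 1)·180°/10 = 18°, 54°, 90°, 126°, 162°, 198°, 234°, 270°, 306°, 342°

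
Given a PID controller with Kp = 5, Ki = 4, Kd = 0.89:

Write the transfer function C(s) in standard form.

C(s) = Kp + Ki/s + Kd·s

Substituting values: C(s) = 5 + 4/s + 0.89s = (0.89s² + 5s + 4)/s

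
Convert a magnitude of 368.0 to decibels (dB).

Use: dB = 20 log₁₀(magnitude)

dB = 20 log₁₀(368.0) = 51.3 dB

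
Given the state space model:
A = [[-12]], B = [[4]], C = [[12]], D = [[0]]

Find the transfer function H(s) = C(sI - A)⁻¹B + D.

(sI - A)⁻¹ = 1/(s + 12). H(s) = 12 × 4/(s + 12) + 0 = 48/(s + 12).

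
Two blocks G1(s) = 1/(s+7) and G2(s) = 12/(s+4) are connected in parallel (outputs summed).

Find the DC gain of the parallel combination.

Parallel: G_eq = G1 + G2. DC gain = G1(0) + G2(0) = 1/7 + 12/4 = 0.1429 + 3 = 3.1429.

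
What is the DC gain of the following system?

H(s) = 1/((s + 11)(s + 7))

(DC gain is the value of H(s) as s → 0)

DC gain = H(0) = 1/(11 × 7) = 1/77 = 0.0130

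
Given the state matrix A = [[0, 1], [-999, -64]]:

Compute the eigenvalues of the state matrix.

det(A - λI) = λ² - (-64)λ + 999 = (λ - (-37))(λ - (-27)). Eigenvalues: -37, -27.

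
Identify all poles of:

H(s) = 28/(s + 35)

Pole is where denominator = 0: s + 35 = 0, so s = -35.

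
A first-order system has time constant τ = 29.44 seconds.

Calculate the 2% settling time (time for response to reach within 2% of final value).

For first-order system, 2% settling time ≈ 4τ = 4 × 29.44 = 117.76 s.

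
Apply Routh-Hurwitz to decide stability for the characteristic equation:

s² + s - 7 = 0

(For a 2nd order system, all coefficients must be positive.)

Coefficients: 1, 1, -7. c=-7 not positive, so system is unstable.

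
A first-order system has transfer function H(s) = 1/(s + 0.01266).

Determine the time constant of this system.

For H(s) = 1/(s + 1/τ), the pole is at -1/τ = -0.01266, so τ = 1/0.01266 = 78.99 s.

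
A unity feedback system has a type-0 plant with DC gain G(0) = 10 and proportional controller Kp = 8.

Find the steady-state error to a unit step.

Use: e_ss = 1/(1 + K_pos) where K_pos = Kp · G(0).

K_pos = Kp · G(0) = 8 × 10 = 80. e_ss = 1/(1 + 80) = 0.0123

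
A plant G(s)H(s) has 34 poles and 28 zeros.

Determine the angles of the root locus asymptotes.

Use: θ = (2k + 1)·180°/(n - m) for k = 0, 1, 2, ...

n - m = 34 - 28 = 6. Angles: θk = (2k + 1)·180°/6 = 30°, 90°, 150°, 210°, 270°, 330°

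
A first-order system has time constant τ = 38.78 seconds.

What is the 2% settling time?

For first-order system, 2% settling time ≈ 4τ = 4 × 38.78 = 155.12 s.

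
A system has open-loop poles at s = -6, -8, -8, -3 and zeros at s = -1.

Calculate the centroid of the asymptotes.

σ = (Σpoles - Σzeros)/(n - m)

σ = (Σpoles - Σzeros)/(n - m) = (-25 - (-1))/(4 - 1) = -24/3 = -8.0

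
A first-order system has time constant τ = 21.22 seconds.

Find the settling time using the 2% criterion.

For first-order system, 2% settling time ≈ 4τ = 4 × 21.22 = 84.88 s.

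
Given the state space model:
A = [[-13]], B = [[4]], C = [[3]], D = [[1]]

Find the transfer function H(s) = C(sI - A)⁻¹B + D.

(sI - A)⁻¹ = 1/(s + 13). H(s) = 3×4/(s + 13) + 1 = (s + 25)/(s + 13).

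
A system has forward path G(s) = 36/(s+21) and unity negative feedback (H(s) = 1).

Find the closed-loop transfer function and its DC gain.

T(s) = G/(1+GH) = [36/(s+21)] / [1 + 36/(s+21)] = 36/(s+21+36) = 36/(s+57). DC gain = 36/57 = 0.6316.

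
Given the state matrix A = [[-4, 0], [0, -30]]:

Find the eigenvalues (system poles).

For diagonal matrix, eigenvalues are diagonal entries: λ₁ = -4, λ₂ = -30.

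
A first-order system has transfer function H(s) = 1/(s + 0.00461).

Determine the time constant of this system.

For H(s) = 1/(s + 1/τ), the pole is at -1/τ = -0.00461, so τ = 1/0.00461 = 216.9 s.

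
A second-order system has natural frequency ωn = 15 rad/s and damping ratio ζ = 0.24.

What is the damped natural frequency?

ωd = ωn√(1 - ζ²) = 15√(1 - 0.24²) = 14.56 rad/s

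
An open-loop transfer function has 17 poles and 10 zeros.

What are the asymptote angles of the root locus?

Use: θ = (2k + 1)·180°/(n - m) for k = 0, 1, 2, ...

n - m = 17 - 10 = 7. Angles: θk = (2k + 1)·180°/7 = 25.71°, 77.14°, 128.57°, 180°, 231.43°, 282.86°, 334.29°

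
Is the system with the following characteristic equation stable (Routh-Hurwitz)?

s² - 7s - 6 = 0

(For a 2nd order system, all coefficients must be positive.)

Coefficients: 1, -7, -6. b=-7, c=-6 not positive, so system is unstable.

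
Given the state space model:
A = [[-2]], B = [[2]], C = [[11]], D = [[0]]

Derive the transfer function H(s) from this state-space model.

(sI - A)⁻¹ = 1/(s + 2). H(s) = 11 × 2/(s + 2) + 0 = 22/(s + 2).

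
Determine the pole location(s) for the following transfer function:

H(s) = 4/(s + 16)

Pole is where denominator = 0: s + 16 = 0, so s = -16.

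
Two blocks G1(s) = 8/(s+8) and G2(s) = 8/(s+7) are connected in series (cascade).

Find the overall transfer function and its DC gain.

Series: multiply transfer functions. G_eq = 8/(s+8) × 8/(s+7) = 64/((s+8)(s+7)). DC gain = 64/(8×7) = 1.1429.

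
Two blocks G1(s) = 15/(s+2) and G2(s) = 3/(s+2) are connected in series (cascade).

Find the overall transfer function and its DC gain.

Series: multiply transfer functions. G_eq = 15/(s+2) × 3/(s+2) = 45/((s+2)(s+2)). DC gain = 45/(2×2) = 11.25.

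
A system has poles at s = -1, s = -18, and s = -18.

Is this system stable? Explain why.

All poles are in the left half-plane. System is stable.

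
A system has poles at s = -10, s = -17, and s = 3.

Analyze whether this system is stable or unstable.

Pole(s) at s = 3 are not in the left half-plane. System is unstable.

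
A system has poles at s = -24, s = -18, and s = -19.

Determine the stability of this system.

All poles are in the left half-plane. System is stable.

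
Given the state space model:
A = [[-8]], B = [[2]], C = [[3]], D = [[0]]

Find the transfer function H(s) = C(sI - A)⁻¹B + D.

(sI - A)⁻¹ = 1/(s + 8). H(s) = 3 × 2/(s + 8) + 0 = 6/(s + 8).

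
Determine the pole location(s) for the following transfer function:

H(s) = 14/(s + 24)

Pole is where denominator = 0: s + 24 = 0, so s = -24.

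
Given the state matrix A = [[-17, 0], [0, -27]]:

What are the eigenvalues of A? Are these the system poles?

For diagonal matrix, eigenvalues are diagonal entries: λ₁ = -17, λ₂ = -27. Eigenvalues of A = system poles.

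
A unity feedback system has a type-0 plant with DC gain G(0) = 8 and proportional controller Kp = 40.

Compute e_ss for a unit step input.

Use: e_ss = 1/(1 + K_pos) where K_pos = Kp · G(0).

K_pos = Kp · G(0) = 40 × 8 = 320. e_ss = 1/(1 + 320) = 0.0031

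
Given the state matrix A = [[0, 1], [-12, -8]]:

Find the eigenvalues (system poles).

det(A - λI) = λ² - (-8)λ + 12 = (λ - (-2))(λ - (-6)). Eigenvalues: -2, -6.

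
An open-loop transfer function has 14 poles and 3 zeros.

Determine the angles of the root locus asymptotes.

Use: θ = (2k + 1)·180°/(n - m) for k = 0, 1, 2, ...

n - m = 14 - 3 = 11. Angles: θk = (2k + 1)·180°/11 = 16.36°, 49.09°, 81.82°, 114.55°, 147.27°, 180°, 212.73°, 245.45°, 278.18°, 310.91°, 343.64°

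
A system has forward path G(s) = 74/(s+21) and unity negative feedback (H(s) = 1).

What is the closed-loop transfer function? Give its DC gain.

T(s) = G/(1+GH) = [74/(s+21)] / [1 + 74/(s+21)] = 74/(s+21+74) = 74/(s+95). DC gain = 74/95 = 0.7789.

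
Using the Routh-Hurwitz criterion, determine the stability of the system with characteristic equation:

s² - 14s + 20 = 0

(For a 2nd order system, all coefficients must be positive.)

Coefficients: 1, -14, 20. b=-14 not positive, so system is unstable.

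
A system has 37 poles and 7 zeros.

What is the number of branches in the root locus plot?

Root locus has n branches where n = number of poles = 37.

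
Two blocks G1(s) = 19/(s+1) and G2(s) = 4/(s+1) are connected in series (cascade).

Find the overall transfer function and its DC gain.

Series: multiply transfer functions. G_eq = 19/(s+1) × 4/(s+1) = 76/((s+1)(s+1)). DC gain = 76/(1×1) = 76.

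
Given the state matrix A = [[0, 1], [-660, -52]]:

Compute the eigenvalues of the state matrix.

det(A - λI) = λ² - (-52)λ + 660 = (λ - (-22))(λ - (-30)). Eigenvalues: -22, -30.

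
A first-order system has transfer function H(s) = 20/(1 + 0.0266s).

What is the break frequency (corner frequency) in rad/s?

Corner frequency = 1/τ = 1/0.0266 = 37.594 rad/s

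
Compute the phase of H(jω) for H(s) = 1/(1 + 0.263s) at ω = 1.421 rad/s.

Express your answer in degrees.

Phase = -arctan(ωτ) = -arctan(1.421 × 0.263) = -20.5°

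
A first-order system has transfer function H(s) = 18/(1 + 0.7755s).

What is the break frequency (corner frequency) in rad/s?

Corner frequency = 1/τ = 1/0.7755 = 1.289 rad/s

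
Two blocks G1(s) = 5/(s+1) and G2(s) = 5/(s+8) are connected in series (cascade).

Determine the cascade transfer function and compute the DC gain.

Series: multiply transfer functions. G_eq = 5/(s+1) × 5/(s+8) = 25/((s+1)(s+8)). DC gain = 25/(1×8) = 3.125.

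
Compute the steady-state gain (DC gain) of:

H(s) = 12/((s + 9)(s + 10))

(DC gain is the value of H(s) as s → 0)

DC gain = H(0) = 12/(9 × 10) = 12/90 = 0.1333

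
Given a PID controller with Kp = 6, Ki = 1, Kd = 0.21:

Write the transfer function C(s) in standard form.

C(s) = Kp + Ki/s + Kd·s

Substituting values: C(s) = 6 + 1/s + 0.21s = (0.21s² + 6s + 1)/s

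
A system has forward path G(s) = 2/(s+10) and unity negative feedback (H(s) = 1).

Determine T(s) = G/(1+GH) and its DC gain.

T(s) = G/(1+GH) = [2/(s+10)] / [1 + 2/(s+10)] = 2/(s+10+2) = 2/(s+12). DC gain = 2/12 = 0.1667.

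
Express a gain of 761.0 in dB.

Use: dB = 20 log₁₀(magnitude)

dB = 20 log₁₀(761.0) = 57.6 dB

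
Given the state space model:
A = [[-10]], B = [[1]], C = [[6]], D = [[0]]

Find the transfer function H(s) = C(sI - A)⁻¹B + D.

(sI - A)⁻¹ = 1/(s + 10). H(s) = 6 × 1/(s + 10) + 0 = 6/(s + 10).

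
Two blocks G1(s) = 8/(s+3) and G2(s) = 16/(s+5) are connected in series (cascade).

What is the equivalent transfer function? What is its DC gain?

Series: multiply transfer functions. G_eq = 8/(s+3) × 16/(s+5) = 128/((s+3)(s+5)). DC gain = 128/(3×5) = 8.5333.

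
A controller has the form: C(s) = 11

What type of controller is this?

This is a Proportional (P) controller.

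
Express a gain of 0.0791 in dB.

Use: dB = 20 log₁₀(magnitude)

dB = 20 log₁₀(0.0791) = -22.0 dB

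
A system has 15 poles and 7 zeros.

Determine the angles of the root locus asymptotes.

n - m = 15 - 7 = 8. Angles: θk = (2k + 1)·180°/8 = 22.5°, 67.5°, 112.5°, 157.5°, 202.5°, 247.5°, 292.5°, 337.5°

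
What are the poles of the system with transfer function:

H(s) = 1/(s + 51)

Pole is where denominator = 0: s + 51 = 0, so s = -51.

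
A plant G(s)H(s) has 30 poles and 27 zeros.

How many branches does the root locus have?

Root locus has n branches where n = number of poles = 30.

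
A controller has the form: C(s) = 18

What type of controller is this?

This is a Proportional (P) controller.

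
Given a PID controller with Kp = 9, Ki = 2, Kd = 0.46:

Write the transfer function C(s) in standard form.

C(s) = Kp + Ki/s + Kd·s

Substituting values: C(s) = 9 + 2/s + 0.46s = (0.46s² + 9s + 2)/s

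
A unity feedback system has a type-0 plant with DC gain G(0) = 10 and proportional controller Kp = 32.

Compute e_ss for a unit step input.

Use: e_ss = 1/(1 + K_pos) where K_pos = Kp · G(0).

K_pos = Kp · G(0) = 32 × 10 = 320. e_ss = 1/(1 + 320) = 0.0031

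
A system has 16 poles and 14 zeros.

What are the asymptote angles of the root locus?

n - m = 16 - 14 = 2. Angles: θk = (2k + 1)·180°/2 = 90°, 270°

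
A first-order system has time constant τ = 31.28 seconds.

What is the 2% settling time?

For first-order system, 2% settling time ≈ 4τ = 4 × 31.28 = 125.12 s.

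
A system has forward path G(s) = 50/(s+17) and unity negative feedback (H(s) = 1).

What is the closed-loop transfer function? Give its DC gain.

T(s) = G/(1+GH) = [50/(s+17)] / [1 + 50/(s+17)] = 50/(s+17+50) = 50/(s+67). DC gain = 50/67 = 0.7463.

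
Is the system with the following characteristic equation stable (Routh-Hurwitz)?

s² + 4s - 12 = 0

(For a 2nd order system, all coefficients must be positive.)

Coefficients: 1, 4, -12. c=-12 not positive, so system is unstable.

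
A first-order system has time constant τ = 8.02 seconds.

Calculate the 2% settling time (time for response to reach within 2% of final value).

For first-order system, 2% settling time ≈ 4τ = 4 × 8.02 = 32.08 s.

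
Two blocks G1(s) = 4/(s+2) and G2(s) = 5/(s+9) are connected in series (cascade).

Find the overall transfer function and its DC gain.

Series: multiply transfer functions. G_eq = 4/(s+2) × 5/(s+9) = 20/((s+2)(s+9)). DC gain = 20/(2×9) = 1.1111.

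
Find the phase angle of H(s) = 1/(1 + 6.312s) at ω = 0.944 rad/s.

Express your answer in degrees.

Phase = -arctan(ωτ) = -arctan(0.944 × 6.312) = -80.5°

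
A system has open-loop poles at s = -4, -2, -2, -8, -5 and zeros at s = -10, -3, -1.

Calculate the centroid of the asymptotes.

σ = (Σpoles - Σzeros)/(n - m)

σ = (Σpoles - Σzeros)/(n - m) = (-21 - (-14))/(5 - 3) = -7/2 = -3.5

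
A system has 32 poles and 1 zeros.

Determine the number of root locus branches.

Root locus has n branches where n = number of poles = 32.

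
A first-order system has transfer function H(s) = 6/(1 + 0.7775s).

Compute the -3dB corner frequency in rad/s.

Corner frequency = 1/τ = 1/0.7775 = 1.286 rad/s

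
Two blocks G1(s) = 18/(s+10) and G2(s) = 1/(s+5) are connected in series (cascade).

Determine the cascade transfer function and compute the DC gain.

Series: multiply transfer functions. G_eq = 18/(s+10) × 1/(s+5) = 18/((s+10)(s+5)). DC gain = 18/(10×5) = 0.36.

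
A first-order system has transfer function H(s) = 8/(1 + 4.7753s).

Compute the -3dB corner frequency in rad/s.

Corner frequency = 1/τ = 1/4.7753 = 0.209 rad/s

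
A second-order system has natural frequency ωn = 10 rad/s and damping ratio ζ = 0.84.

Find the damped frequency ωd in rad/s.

ωd = ωn√(1 - ζ²) = 10√(1 - 0.84²) = 5.43 rad/s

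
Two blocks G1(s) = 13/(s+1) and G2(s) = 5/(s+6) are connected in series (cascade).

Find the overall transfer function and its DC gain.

Series: multiply transfer functions. G_eq = 13/(s+1) × 5/(s+6) = 65/((s+1)(s+6)). DC gain = 65/(1×6) = 10.8333.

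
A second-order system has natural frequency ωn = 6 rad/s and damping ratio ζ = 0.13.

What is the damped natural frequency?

ωd = ωn√(1 - ζ²) = 6√(1 - 0.13²) = 5.95 rad/s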